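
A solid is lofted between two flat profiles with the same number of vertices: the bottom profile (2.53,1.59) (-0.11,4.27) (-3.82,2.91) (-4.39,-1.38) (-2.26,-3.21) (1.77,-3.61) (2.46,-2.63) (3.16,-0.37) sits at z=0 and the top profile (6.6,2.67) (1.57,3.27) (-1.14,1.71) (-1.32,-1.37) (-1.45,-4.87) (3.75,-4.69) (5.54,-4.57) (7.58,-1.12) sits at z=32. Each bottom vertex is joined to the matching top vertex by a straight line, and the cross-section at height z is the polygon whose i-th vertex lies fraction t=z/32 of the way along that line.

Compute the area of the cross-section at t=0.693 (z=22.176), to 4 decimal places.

Area at t=0.693: 54.7073

Cross-section at t=0.693: each vertex is (1-t)·p0[i] + t·p1[i].
  v1: (1-0.693)·(2.53,1.59) + 0.693·(6.6,2.67) = (5.3505,2.3384)
  v2: (1-0.693)·(-0.11,4.27) + 0.693·(1.57,3.27) = (1.0542,3.5770)
  v3: (1-0.693)·(-3.82,2.91) + 0.693·(-1.14,1.71) = (-1.9628,2.0784)
  v4: (1-0.693)·(-4.39,-1.38) + 0.693·(-1.32,-1.37) = (-2.2625,-1.3731)
  v5: (1-0.693)·(-2.26,-3.21) + 0.693·(-1.45,-4.87) = (-1.6987,-4.3604)
  v6: (1-0.693)·(1.77,-3.61) + 0.693·(3.75,-4.69) = (3.1421,-4.3584)
  v7: (1-0.693)·(2.46,-2.63) + 0.693·(5.54,-4.57) = (4.5944,-3.9744)
  v8: (1-0.693)·(3.16,-0.37) + 0.693·(7.58,-1.12) = (6.2231,-0.8898)
Shoelace sum Σ(x_i·y_{i+1} − x_{i+1}·y_i):
  i=1: 5.3505·3.5770 − 1.0542·2.3384 = +16.6735 (running +16.6735)
  i=2: 1.0542·2.0784 − -1.9628·3.5770 = +9.2119 (running +25.8854)
  i=3: -1.9628·-1.3731 − -2.2625·2.0784 = +7.3974 (running +33.2828)
  i=4: -2.2625·-4.3604 − -1.6987·-1.3731 = +7.5329 (running +40.8157)
  i=5: -1.6987·-4.3584 − 3.1421·-4.3604 = +21.1045 (running +61.9202)
  i=6: 3.1421·-3.9744 − 4.5944·-4.3584 = +7.5364 (running +69.4566)
  i=7: 4.5944·-0.8898 − 6.2231·-3.9744 = +20.6452 (running +90.1017)
  i=8: 6.2231·2.3384 − 5.3505·-0.8898 = +19.3129 (running +109.4146)
Area = |Σ|/2 = |109.4146|/2 = 54.7073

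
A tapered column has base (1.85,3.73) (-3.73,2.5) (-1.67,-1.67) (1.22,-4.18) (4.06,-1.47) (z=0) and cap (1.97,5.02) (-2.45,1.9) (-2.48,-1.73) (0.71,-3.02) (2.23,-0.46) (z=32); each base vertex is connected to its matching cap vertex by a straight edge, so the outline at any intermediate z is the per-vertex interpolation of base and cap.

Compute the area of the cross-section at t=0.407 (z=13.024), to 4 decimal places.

Area at t=0.407: 32.1768

Cross-section at t=0.407: each vertex is (1-t)·p0[i] + t·p1[i].
  v1: (1-0.407)·(1.85,3.73) + 0.407·(1.97,5.02) = (1.8988,4.2550)
  v2: (1-0.407)·(-3.73,2.5) + 0.407·(-2.45,1.9) = (-3.2090,2.2558)
  v3: (1-0.407)·(-1.67,-1.67) + 0.407·(-2.48,-1.73) = (-1.9997,-1.6944)
  v4: (1-0.407)·(1.22,-4.18) + 0.407·(0.71,-3.02) = (1.0124,-3.7079)
  v5: (1-0.407)·(4.06,-1.47) + 0.407·(2.23,-0.46) = (3.3152,-1.0589)
Shoelace sum Σ(x_i·y_{i+1} − x_{i+1}·y_i):
  i=1: 1.8988·2.2558 − -3.2090·4.2550 = +17.9380 (running +17.9380)
  i=2: -3.2090·-1.6944 − -1.9997·2.2558 = +9.9483 (running +27.8863)
  i=3: -1.9997·-3.7079 − 1.0124·-1.6944 = +9.1300 (running +37.0163)
  i=4: 1.0124·-1.0589 − 3.3152·-3.7079 = +11.2202 (running +48.2365)
  i=5: 3.3152·4.2550 − 1.8988·-1.0589 = +16.1170 (running +64.3535)
Area = |Σ|/2 = |64.3535|/2 = 32.1768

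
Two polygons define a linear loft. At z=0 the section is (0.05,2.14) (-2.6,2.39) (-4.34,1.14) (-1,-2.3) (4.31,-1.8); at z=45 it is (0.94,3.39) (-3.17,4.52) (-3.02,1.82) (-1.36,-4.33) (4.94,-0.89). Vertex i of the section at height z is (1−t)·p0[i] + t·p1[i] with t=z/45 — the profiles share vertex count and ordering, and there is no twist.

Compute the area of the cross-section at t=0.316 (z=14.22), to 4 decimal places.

Cross-section at t=0.316: each vertex is (1-t)·p0[i] + t·p1[i].
  v1: (1-0.316)·(0.05,2.14) + 0.316·(0.94,3.39) = (0.3312,2.5350)
  v2: (1-0.316)·(-2.6,2.39) + 0.316·(-3.17,4.52) = (-2.7801,3.0631)
  v3: (1-0.316)·(-4.34,1.14) + 0.316·(-3.02,1.82) = (-3.9229,1.3549)
  v4: (1-0.316)·(-1,-2.3) + 0.316·(-1.36,-4.33) = (-1.1138,-2.9415)
  v5: (1-0.316)·(4.31,-1.8) + 0.316·(4.94,-0.89) = (4.5091,-1.5124)
Shoelace sum Σ(x_i·y_{i+1} − x_{i+1}·y_i):
  i=1: 0.3312·3.0631 − -2.7801·2.5350 = +8.0622 (running +8.0622)
  i=2: -2.7801·1.3549 − -3.9229·3.0631 = +8.2494 (running +16.3116)
  i=3: -3.9229·-2.9415 − -1.1138·1.3549 = +13.0481 (running +29.3597)
  i=4: -1.1138·-1.5124 − 4.5091·-2.9415 = +14.9479 (running +44.3075)
  i=5: 4.5091·2.5350 − 0.3312·-1.5124 = +11.9315 (running +56.2390)
Area = |Σ|/2 = |56.2390|/2 = 28.1195

Area at t=0.316: 28.1195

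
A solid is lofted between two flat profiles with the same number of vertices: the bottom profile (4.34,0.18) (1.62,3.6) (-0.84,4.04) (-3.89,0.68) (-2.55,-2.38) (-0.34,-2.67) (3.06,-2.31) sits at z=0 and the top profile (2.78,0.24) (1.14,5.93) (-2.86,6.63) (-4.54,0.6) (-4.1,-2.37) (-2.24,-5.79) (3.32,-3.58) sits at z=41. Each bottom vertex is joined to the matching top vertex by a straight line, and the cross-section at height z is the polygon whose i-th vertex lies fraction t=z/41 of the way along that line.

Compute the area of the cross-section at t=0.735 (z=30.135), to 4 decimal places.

Area at t=0.735: 60.3894

Cross-section at t=0.735: each vertex is (1-t)·p0[i] + t·p1[i].
  v1: (1-0.735)·(4.34,0.18) + 0.735·(2.78,0.24) = (3.1934,0.2241)
  v2: (1-0.735)·(1.62,3.6) + 0.735·(1.14,5.93) = (1.2672,5.3125)
  v3: (1-0.735)·(-0.84,4.04) + 0.735·(-2.86,6.63) = (-2.3247,5.9436)
  v4: (1-0.735)·(-3.89,0.68) + 0.735·(-4.54,0.6) = (-4.3678,0.6212)
  v5: (1-0.735)·(-2.55,-2.38) + 0.735·(-4.1,-2.37) = (-3.6892,-2.3727)
  v6: (1-0.735)·(-0.34,-2.67) + 0.735·(-2.24,-5.79) = (-1.7365,-4.9632)
  v7: (1-0.735)·(3.06,-2.31) + 0.735·(3.32,-3.58) = (3.2511,-3.2435)
Shoelace sum Σ(x_i·y_{i+1} − x_{i+1}·y_i):
  i=1: 3.1934·5.3125 − 1.2672·0.2241 = +16.6811 (running +16.6811)
  i=2: 1.2672·5.9436 − -2.3247·5.3125 = +19.8819 (running +36.5630)
  i=3: -2.3247·0.6212 − -4.3678·5.9436 = +24.5163 (running +61.0793)
  i=4: -4.3678·-2.3727 − -3.6892·0.6212 = +12.6549 (running +73.7342)
  i=5: -3.6892·-4.9632 − -1.7365·-2.3727 = +14.1904 (running +87.9246)
  i=6: -1.7365·-3.2435 − 3.2511·-4.9632 = +21.7681 (running +109.6927)
  i=7: 3.2511·0.2241 − 3.1934·-3.2435 = +11.0862 (running +120.7789)
Area = |Σ|/2 = |120.7789|/2 = 60.3894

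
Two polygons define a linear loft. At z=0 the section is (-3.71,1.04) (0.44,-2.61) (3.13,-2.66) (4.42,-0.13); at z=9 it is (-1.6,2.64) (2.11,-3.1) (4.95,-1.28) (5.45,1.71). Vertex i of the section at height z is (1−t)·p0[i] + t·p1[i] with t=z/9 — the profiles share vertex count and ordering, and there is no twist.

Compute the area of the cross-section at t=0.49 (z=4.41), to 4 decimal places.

Area at t=0.49: 19.1094

Cross-section at t=0.49: each vertex is (1-t)·p0[i] + t·p1[i].
  v1: (1-0.49)·(-3.71,1.04) + 0.49·(-1.6,2.64) = (-2.6761,1.8240)
  v2: (1-0.49)·(0.44,-2.61) + 0.49·(2.11,-3.1) = (1.2583,-2.8501)
  v3: (1-0.49)·(3.13,-2.66) + 0.49·(4.95,-1.28) = (4.0218,-1.9838)
  v4: (1-0.49)·(4.42,-0.13) + 0.49·(5.45,1.71) = (4.9247,0.7716)
Shoelace sum Σ(x_i·y_{i+1} − x_{i+1}·y_i):
  i=1: -2.6761·-2.8501 − 1.2583·1.8240 = +5.3320 (running +5.3320)
  i=2: 1.2583·-1.9838 − 4.0218·-2.8501 = +8.9663 (running +14.2983)
  i=3: 4.0218·0.7716 − 4.9247·-1.9838 = +12.8728 (running +27.1712)
  i=4: 4.9247·1.8240 − -2.6761·0.7716 = +11.0475 (running +38.2187)
Area = |Σ|/2 = |38.2187|/2 = 19.1094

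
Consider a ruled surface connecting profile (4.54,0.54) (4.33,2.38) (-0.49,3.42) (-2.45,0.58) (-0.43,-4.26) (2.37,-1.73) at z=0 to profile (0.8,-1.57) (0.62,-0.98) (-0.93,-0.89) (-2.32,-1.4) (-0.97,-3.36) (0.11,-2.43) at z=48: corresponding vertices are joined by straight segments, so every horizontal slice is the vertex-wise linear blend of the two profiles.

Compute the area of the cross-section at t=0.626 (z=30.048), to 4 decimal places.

Cross-section at t=0.626: each vertex is (1-t)·p0[i] + t·p1[i].
  v1: (1-0.626)·(4.54,0.54) + 0.626·(0.8,-1.57) = (2.1988,-0.7809)
  v2: (1-0.626)·(4.33,2.38) + 0.626·(0.62,-0.98) = (2.0075,0.2766)
  v3: (1-0.626)·(-0.49,3.42) + 0.626·(-0.93,-0.89) = (-0.7654,0.7219)
  v4: (1-0.626)·(-2.45,0.58) + 0.626·(-2.32,-1.4) = (-2.3686,-0.6595)
  v5: (1-0.626)·(-0.43,-4.26) + 0.626·(-0.97,-3.36) = (-0.7680,-3.6966)
  v6: (1-0.626)·(2.37,-1.73) + 0.626·(0.11,-2.43) = (0.9552,-2.1682)
Shoelace sum Σ(x_i·y_{i+1} − x_{i+1}·y_i):
  i=1: 2.1988·0.2766 − 2.0075·-0.7809 = +2.1759 (running +2.1759)
  i=2: 2.0075·0.7219 − -0.7654·0.2766 = +1.6611 (running +3.8369)
  i=3: -0.7654·-0.6595 − -2.3686·0.7219 = +2.2148 (running +6.0517)
  i=4: -2.3686·-3.6966 − -0.7680·-0.6595 = +8.2493 (running +14.3011)
  i=5: -0.7680·-2.1682 − 0.9552·-3.6966 = +5.1964 (running +19.4975)
  i=6: 0.9552·-0.7809 − 2.1988·-2.1682 = +4.0214 (running +23.5189)
Area = |Σ|/2 = |23.5189|/2 = 11.7595

Area at t=0.626: 11.7595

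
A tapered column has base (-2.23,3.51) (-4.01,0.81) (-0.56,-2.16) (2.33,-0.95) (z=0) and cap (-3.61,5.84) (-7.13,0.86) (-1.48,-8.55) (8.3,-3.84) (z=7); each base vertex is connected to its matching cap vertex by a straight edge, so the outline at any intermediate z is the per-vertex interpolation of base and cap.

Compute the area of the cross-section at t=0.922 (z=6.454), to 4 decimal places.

Cross-section at t=0.922: each vertex is (1-t)·p0[i] + t·p1[i].
  v1: (1-0.922)·(-2.23,3.51) + 0.922·(-3.61,5.84) = (-3.5024,5.6583)
  v2: (1-0.922)·(-4.01,0.81) + 0.922·(-7.13,0.86) = (-6.8866,0.8561)
  v3: (1-0.922)·(-0.56,-2.16) + 0.922·(-1.48,-8.55) = (-1.4082,-8.0516)
  v4: (1-0.922)·(2.33,-0.95) + 0.922·(8.3,-3.84) = (7.8343,-3.6146)
Shoelace sum Σ(x_i·y_{i+1} − x_{i+1}·y_i):
  i=1: -3.5024·0.8561 − -6.8866·5.6583 = +35.9680 (running +35.9680)
  i=2: -6.8866·-8.0516 − -1.4082·0.8561 = +56.6539 (running +92.6220)
  i=3: -1.4082·-3.6146 − 7.8343·-8.0516 = +68.1690 (running +160.7910)
  i=4: 7.8343·5.6583 − -3.5024·-3.6146 = +31.6692 (running +192.4601)
Area = |Σ|/2 = |192.4601|/2 = 96.2301

Area at t=0.922: 96.2301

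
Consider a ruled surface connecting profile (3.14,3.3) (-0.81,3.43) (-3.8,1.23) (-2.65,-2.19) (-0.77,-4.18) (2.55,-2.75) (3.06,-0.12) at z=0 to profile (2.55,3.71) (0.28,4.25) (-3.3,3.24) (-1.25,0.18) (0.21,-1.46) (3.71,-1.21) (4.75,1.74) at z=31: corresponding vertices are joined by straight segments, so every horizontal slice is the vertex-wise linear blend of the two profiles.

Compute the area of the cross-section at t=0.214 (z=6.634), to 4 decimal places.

Cross-section at t=0.214: each vertex is (1-t)·p0[i] + t·p1[i].
  v1: (1-0.214)·(3.14,3.3) + 0.214·(2.55,3.71) = (3.0137,3.3877)
  v2: (1-0.214)·(-0.81,3.43) + 0.214·(0.28,4.25) = (-0.5767,3.6055)
  v3: (1-0.214)·(-3.8,1.23) + 0.214·(-3.3,3.24) = (-3.6930,1.6601)
  v4: (1-0.214)·(-2.65,-2.19) + 0.214·(-1.25,0.18) = (-2.3504,-1.6828)
  v5: (1-0.214)·(-0.77,-4.18) + 0.214·(0.21,-1.46) = (-0.5603,-3.5979)
  v6: (1-0.214)·(2.55,-2.75) + 0.214·(3.71,-1.21) = (2.7982,-2.4204)
  v7: (1-0.214)·(3.06,-0.12) + 0.214·(4.75,1.74) = (3.4217,0.2780)
Shoelace sum Σ(x_i·y_{i+1} − x_{i+1}·y_i):
  i=1: 3.0137·3.6055 − -0.5767·3.3877 = +12.8198 (running +12.8198)
  i=2: -0.5767·1.6601 − -3.6930·3.6055 = +12.3576 (running +25.1774)
  i=3: -3.6930·-1.6828 − -2.3504·1.6601 = +10.1166 (running +35.2940)
  i=4: -2.3504·-3.5979 − -0.5603·-1.6828 = +7.5137 (running +42.8077)
  i=5: -0.5603·-2.4204 − 2.7982·-3.5979 = +11.4240 (running +54.2317)
  i=6: 2.7982·0.2780 − 3.4217·-2.4204 = +9.0599 (running +63.2917)
  i=7: 3.4217·3.3877 − 3.0137·0.2780 = +10.7538 (running +74.0454)
Area = |Σ|/2 = |74.0454|/2 = 37.0227

Area at t=0.214: 37.0227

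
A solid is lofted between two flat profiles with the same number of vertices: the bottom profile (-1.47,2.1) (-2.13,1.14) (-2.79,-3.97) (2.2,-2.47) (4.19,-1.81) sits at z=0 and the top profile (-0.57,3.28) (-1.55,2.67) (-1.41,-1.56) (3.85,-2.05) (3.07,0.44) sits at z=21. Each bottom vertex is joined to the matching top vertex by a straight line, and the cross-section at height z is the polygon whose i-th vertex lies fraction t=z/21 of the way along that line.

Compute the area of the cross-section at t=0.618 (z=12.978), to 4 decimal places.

Area at t=0.618: 19.8519

Cross-section at t=0.618: each vertex is (1-t)·p0[i] + t·p1[i].
  v1: (1-0.618)·(-1.47,2.1) + 0.618·(-0.57,3.28) = (-0.9138,2.8292)
  v2: (1-0.618)·(-2.13,1.14) + 0.618·(-1.55,2.67) = (-1.7716,2.0855)
  v3: (1-0.618)·(-2.79,-3.97) + 0.618·(-1.41,-1.56) = (-1.9372,-2.4806)
  v4: (1-0.618)·(2.2,-2.47) + 0.618·(3.85,-2.05) = (3.2197,-2.2104)
  v5: (1-0.618)·(4.19,-1.81) + 0.618·(3.07,0.44) = (3.4978,-0.4195)
Shoelace sum Σ(x_i·y_{i+1} − x_{i+1}·y_i):
  i=1: -0.9138·2.0855 − -1.7716·2.8292 = +3.1064 (running +3.1064)
  i=2: -1.7716·-2.4806 − -1.9372·2.0855 = +8.4346 (running +11.5410)
  i=3: -1.9372·-2.2104 − 3.2197·-2.4806 = +12.2688 (running +23.8098)
  i=4: 3.2197·-0.4195 − 3.4978·-2.2104 = +6.3811 (running +30.1909)
  i=5: 3.4978·2.8292 − -0.9138·-0.4195 = +9.5129 (running +39.7038)
Area = |Σ|/2 = |39.7038|/2 = 19.8519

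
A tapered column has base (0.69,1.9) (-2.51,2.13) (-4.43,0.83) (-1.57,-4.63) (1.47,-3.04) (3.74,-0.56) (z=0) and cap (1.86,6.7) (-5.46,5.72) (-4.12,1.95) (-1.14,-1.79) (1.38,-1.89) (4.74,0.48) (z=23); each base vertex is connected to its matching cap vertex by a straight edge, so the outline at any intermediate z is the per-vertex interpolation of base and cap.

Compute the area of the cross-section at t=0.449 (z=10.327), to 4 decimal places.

Cross-section at t=0.449: each vertex is (1-t)·p0[i] + t·p1[i].
  v1: (1-0.449)·(0.69,1.9) + 0.449·(1.86,6.7) = (1.2153,4.0552)
  v2: (1-0.449)·(-2.51,2.13) + 0.449·(-5.46,5.72) = (-3.8345,3.7419)
  v3: (1-0.449)·(-4.43,0.83) + 0.449·(-4.12,1.95) = (-4.2908,1.3329)
  v4: (1-0.449)·(-1.57,-4.63) + 0.449·(-1.14,-1.79) = (-1.3769,-3.3548)
  v5: (1-0.449)·(1.47,-3.04) + 0.449·(1.38,-1.89) = (1.4296,-2.5236)
  v6: (1-0.449)·(3.74,-0.56) + 0.449·(4.74,0.48) = (4.1890,-0.0930)
Shoelace sum Σ(x_i·y_{i+1} − x_{i+1}·y_i):
  i=1: 1.2153·3.7419 − -3.8345·4.0552 = +20.0975 (running +20.0975)
  i=2: -3.8345·1.3329 − -4.2908·3.7419 = +10.9448 (running +31.0424)
  i=3: -4.2908·-3.3548 − -1.3769·1.3329 = +16.2303 (running +47.2726)
  i=4: -1.3769·-2.5236 − 1.4296·-3.3548 = +8.2709 (running +55.5436)
  i=5: 1.4296·-0.0930 − 4.1890·-2.5236 = +10.4386 (running +65.9821)
  i=6: 4.1890·4.0552 − 1.2153·-0.0930 = +17.1003 (running +83.0824)
Area = |Σ|/2 = |83.0824|/2 = 41.5412

Area at t=0.449: 41.5412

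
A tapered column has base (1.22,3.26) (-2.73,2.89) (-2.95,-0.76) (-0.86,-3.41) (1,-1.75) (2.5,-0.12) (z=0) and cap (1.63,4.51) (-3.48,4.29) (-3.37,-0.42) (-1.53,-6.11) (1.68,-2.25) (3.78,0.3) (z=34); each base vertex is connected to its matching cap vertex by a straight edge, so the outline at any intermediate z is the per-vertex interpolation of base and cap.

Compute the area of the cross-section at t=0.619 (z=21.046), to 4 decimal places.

Area at t=0.619: 38.8723

Cross-section at t=0.619: each vertex is (1-t)·p0[i] + t·p1[i].
  v1: (1-0.619)·(1.22,3.26) + 0.619·(1.63,4.51) = (1.4738,4.0337)
  v2: (1-0.619)·(-2.73,2.89) + 0.619·(-3.48,4.29) = (-3.1942,3.7566)
  v3: (1-0.619)·(-2.95,-0.76) + 0.619·(-3.37,-0.42) = (-3.2100,-0.5495)
  v4: (1-0.619)·(-0.86,-3.41) + 0.619·(-1.53,-6.11) = (-1.2747,-5.0813)
  v5: (1-0.619)·(1,-1.75) + 0.619·(1.68,-2.25) = (1.4209,-2.0595)
  v6: (1-0.619)·(2.5,-0.12) + 0.619·(3.78,0.3) = (3.2923,0.1400)
Shoelace sum Σ(x_i·y_{i+1} − x_{i+1}·y_i):
  i=1: 1.4738·3.7566 − -3.1942·4.0337 = +18.4212 (running +18.4212)
  i=2: -3.1942·-0.5495 − -3.2100·3.7566 = +13.8140 (running +32.2352)
  i=3: -3.2100·-5.0813 − -1.2747·-0.5495 = +15.6104 (running +47.8456)
  i=4: -1.2747·-2.0595 − 1.4209·-5.0813 = +9.8454 (running +57.6910)
  i=5: 1.4209·0.1400 − 3.2923·-2.0595 = +6.9794 (running +64.6704)
  i=6: 3.2923·4.0337 − 1.4738·0.1400 = +13.0741 (running +77.7445)
Area = |Σ|/2 = |77.7445|/2 = 38.8723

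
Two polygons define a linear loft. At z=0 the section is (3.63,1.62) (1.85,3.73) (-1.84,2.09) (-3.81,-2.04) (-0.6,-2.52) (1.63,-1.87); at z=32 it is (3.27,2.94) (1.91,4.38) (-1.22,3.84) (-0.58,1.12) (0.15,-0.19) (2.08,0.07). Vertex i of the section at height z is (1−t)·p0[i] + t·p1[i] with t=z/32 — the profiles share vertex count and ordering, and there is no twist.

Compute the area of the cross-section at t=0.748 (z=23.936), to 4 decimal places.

Area at t=0.748: 17.4703

Cross-section at t=0.748: each vertex is (1-t)·p0[i] + t·p1[i].
  v1: (1-0.748)·(3.63,1.62) + 0.748·(3.27,2.94) = (3.3607,2.6074)
  v2: (1-0.748)·(1.85,3.73) + 0.748·(1.91,4.38) = (1.8949,4.2162)
  v3: (1-0.748)·(-1.84,2.09) + 0.748·(-1.22,3.84) = (-1.3762,3.3990)
  v4: (1-0.748)·(-3.81,-2.04) + 0.748·(-0.58,1.12) = (-1.3940,0.3237)
  v5: (1-0.748)·(-0.6,-2.52) + 0.748·(0.15,-0.19) = (-0.0390,-0.7772)
  v6: (1-0.748)·(1.63,-1.87) + 0.748·(2.08,0.07) = (1.9666,-0.4189)
Shoelace sum Σ(x_i·y_{i+1} − x_{i+1}·y_i):
  i=1: 3.3607·4.2162 − 1.8949·2.6074 = +9.2288 (running +9.2288)
  i=2: 1.8949·3.3990 − -1.3762·4.2162 = +12.2432 (running +21.4720)
  i=3: -1.3762·0.3237 − -1.3940·3.3990 = +4.2926 (running +25.7646)
  i=4: -1.3940·-0.7772 − -0.0390·0.3237 = +1.0960 (running +26.8606)
  i=5: -0.0390·-0.4189 − 1.9666·-0.7772 = +1.5447 (running +28.4053)
  i=6: 1.9666·2.6074 − 3.3607·-0.4189 = +6.5354 (running +34.9407)
Area = |Σ|/2 = |34.9407|/2 = 17.4703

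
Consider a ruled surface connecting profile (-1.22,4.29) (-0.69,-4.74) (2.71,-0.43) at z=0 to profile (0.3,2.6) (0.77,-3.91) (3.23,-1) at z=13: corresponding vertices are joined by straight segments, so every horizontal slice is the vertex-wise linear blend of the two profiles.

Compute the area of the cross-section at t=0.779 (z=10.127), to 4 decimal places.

Area at t=0.779: 10.2043

Cross-section at t=0.779: each vertex is (1-t)·p0[i] + t·p1[i].
  v1: (1-0.779)·(-1.22,4.29) + 0.779·(0.3,2.6) = (-0.0359,2.9735)
  v2: (1-0.779)·(-0.69,-4.74) + 0.779·(0.77,-3.91) = (0.4473,-4.0934)
  v3: (1-0.779)·(2.71,-0.43) + 0.779·(3.23,-1) = (3.1151,-0.8740)
Shoelace sum Σ(x_i·y_{i+1} − x_{i+1}·y_i):
  i=1: -0.0359·-4.0934 − 0.4473·2.9735 = -1.1831 (running -1.1831)
  i=2: 0.4473·-0.8740 − 3.1151·-4.0934 = +12.3604 (running +11.1772)
  i=3: 3.1151·2.9735 − -0.0359·-0.8740 = +9.2313 (running +20.4085)
Area = |Σ|/2 = |20.4085|/2 = 10.2043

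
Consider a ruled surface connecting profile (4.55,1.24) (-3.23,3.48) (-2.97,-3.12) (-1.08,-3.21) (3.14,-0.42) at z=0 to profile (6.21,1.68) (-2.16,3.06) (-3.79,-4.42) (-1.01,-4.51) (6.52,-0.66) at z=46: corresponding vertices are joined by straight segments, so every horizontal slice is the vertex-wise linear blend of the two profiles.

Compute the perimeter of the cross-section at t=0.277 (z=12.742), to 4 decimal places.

Perimeter at t=0.277: 25.2411

Cross-section at t=0.277: each vertex is (1-t)·p0[i] + t·p1[i].
  v1: (1-0.277)·(4.55,1.24) + 0.277·(6.21,1.68) = (5.0098,1.3619)
  v2: (1-0.277)·(-3.23,3.48) + 0.277·(-2.16,3.06) = (-2.9336,3.3637)
  v3: (1-0.277)·(-2.97,-3.12) + 0.277·(-3.79,-4.42) = (-3.1971,-3.4801)
  v4: (1-0.277)·(-1.08,-3.21) + 0.277·(-1.01,-4.51) = (-1.0606,-3.5701)
  v5: (1-0.277)·(3.14,-0.42) + 0.277·(6.52,-0.66) = (4.0763,-0.4865)
Perimeter = Σ |v_{i+1} − v_i|:
  edge 1→2: √(-7.9434² + 2.0018²) = 8.1918 (running 8.1918)
  edge 2→3: √(-0.2635² + -6.8438²) = 6.8488 (running 15.0406)
  edge 3→4: √(2.1365² + -0.0900²) = 2.1384 (running 17.1790)
  edge 4→5: √(5.1369² + 3.0836²) = 5.9913 (running 23.1704)
  edge 5→1: √(0.9336² + 1.8484²) = 2.0707 (running 25.2411)
Perimeter = 25.2411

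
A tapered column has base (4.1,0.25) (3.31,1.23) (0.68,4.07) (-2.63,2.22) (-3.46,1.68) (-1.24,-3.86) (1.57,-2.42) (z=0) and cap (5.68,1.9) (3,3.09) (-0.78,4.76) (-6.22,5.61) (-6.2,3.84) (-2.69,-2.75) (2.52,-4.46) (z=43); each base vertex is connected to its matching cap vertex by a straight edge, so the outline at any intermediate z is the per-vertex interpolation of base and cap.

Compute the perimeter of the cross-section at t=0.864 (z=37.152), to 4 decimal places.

Perimeter at t=0.864: 32.4478

Cross-section at t=0.864: each vertex is (1-t)·p0[i] + t·p1[i].
  v1: (1-0.864)·(4.1,0.25) + 0.864·(5.68,1.9) = (5.4651,1.6756)
  v2: (1-0.864)·(3.31,1.23) + 0.864·(3,3.09) = (3.0422,2.8370)
  v3: (1-0.864)·(0.68,4.07) + 0.864·(-0.78,4.76) = (-0.5814,4.6662)
  v4: (1-0.864)·(-2.63,2.22) + 0.864·(-6.22,5.61) = (-5.7318,5.1490)
  v5: (1-0.864)·(-3.46,1.68) + 0.864·(-6.2,3.84) = (-5.8274,3.5462)
  v6: (1-0.864)·(-1.24,-3.86) + 0.864·(-2.69,-2.75) = (-2.4928,-2.9010)
  v7: (1-0.864)·(1.57,-2.42) + 0.864·(2.52,-4.46) = (2.3908,-4.1826)
Perimeter = Σ |v_{i+1} − v_i|:
  edge 1→2: √(-2.4230² + 1.1614²) = 2.6869 (running 2.6869)
  edge 2→3: √(-3.6236² + 1.8291²) = 4.0591 (running 6.7460)
  edge 3→4: √(-5.1503² + 0.4828²) = 5.1729 (running 11.9189)
  edge 4→5: √(-0.0956² + -1.6027²) = 1.6056 (running 13.5245)
  edge 5→6: √(3.3346² + -6.4472²) = 7.2585 (running 20.7830)
  edge 6→7: √(4.8836² + -1.2816²) = 5.0490 (running 25.8320)
  edge 7→1: √(3.0743² + 5.8582²) = 6.6159 (running 32.4478)
Perimeter = 32.4478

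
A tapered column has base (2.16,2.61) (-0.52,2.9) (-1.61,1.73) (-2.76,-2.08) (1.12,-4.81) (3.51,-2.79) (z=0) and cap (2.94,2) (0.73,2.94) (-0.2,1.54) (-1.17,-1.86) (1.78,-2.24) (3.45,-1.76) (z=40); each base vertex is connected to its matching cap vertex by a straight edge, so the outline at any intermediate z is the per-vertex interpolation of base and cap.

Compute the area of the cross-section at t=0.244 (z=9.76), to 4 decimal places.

Area at t=0.244: 27.8522

Cross-section at t=0.244: each vertex is (1-t)·p0[i] + t·p1[i].
  v1: (1-0.244)·(2.16,2.61) + 0.244·(2.94,2) = (2.3503,2.4612)
  v2: (1-0.244)·(-0.52,2.9) + 0.244·(0.73,2.94) = (-0.2150,2.9098)
  v3: (1-0.244)·(-1.61,1.73) + 0.244·(-0.2,1.54) = (-1.2660,1.6836)
  v4: (1-0.244)·(-2.76,-2.08) + 0.244·(-1.17,-1.86) = (-2.3720,-2.0263)
  v5: (1-0.244)·(1.12,-4.81) + 0.244·(1.78,-2.24) = (1.2810,-4.1829)
  v6: (1-0.244)·(3.51,-2.79) + 0.244·(3.45,-1.76) = (3.4954,-2.5387)
Shoelace sum Σ(x_i·y_{i+1} − x_{i+1}·y_i):
  i=1: 2.3503·2.9098 − -0.2150·2.4612 = +7.3680 (running +7.3680)
  i=2: -0.2150·1.6836 − -1.2660·2.9098 = +3.3217 (running +10.6897)
  i=3: -1.2660·-2.0263 − -2.3720·1.6836 = +6.5589 (running +17.2486)
  i=4: -2.3720·-4.1829 − 1.2810·-2.0263 = +12.5179 (running +29.7664)
  i=5: 1.2810·-2.5387 − 3.4954·-4.1829 = +11.3687 (running +41.1351)
  i=6: 3.4954·2.4612 − 2.3503·-2.5387 = +14.5694 (running +55.7044)
Area = |Σ|/2 = |55.7044|/2 = 27.8522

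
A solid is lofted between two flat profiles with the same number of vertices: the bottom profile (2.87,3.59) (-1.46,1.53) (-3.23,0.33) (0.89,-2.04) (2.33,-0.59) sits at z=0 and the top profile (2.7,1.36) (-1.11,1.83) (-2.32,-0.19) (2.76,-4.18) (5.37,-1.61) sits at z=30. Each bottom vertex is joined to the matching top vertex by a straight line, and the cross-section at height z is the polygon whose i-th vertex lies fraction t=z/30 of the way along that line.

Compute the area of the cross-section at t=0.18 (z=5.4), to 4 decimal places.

Cross-section at t=0.18: each vertex is (1-t)·p0[i] + t·p1[i].
  v1: (1-0.18)·(2.87,3.59) + 0.18·(2.7,1.36) = (2.8394,3.1886)
  v2: (1-0.18)·(-1.46,1.53) + 0.18·(-1.11,1.83) = (-1.3970,1.5840)
  v3: (1-0.18)·(-3.23,0.33) + 0.18·(-2.32,-0.19) = (-3.0662,0.2364)
  v4: (1-0.18)·(0.89,-2.04) + 0.18·(2.76,-4.18) = (1.2266,-2.4252)
  v5: (1-0.18)·(2.33,-0.59) + 0.18·(5.37,-1.61) = (2.8772,-0.7736)
Shoelace sum Σ(x_i·y_{i+1} − x_{i+1}·y_i):
  i=1: 2.8394·1.5840 − -1.3970·3.1886 = +8.9521 (running +8.9521)
  i=2: -1.3970·0.2364 − -3.0662·1.5840 = +4.5266 (running +13.4787)
  i=3: -3.0662·-2.4252 − 1.2266·0.2364 = +7.1462 (running +20.6249)
  i=4: 1.2266·-0.7736 − 2.8772·-2.4252 = +6.0289 (running +26.6538)
  i=5: 2.8772·3.1886 − 2.8394·-0.7736 = +11.3708 (running +38.0246)
Area = |Σ|/2 = |38.0246|/2 = 19.0123

Area at t=0.18: 19.0123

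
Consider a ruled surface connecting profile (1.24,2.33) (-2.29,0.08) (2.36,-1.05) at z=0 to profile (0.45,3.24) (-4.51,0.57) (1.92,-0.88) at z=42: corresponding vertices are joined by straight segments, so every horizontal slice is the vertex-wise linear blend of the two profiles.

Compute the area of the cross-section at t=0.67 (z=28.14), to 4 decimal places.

Area at t=0.67: 10.4119

Cross-section at t=0.67: each vertex is (1-t)·p0[i] + t·p1[i].
  v1: (1-0.67)·(1.24,2.33) + 0.67·(0.45,3.24) = (0.7107,2.9397)
  v2: (1-0.67)·(-2.29,0.08) + 0.67·(-4.51,0.57) = (-3.7774,0.4083)
  v3: (1-0.67)·(2.36,-1.05) + 0.67·(1.92,-0.88) = (2.0652,-0.9361)
Shoelace sum Σ(x_i·y_{i+1} − x_{i+1}·y_i):
  i=1: 0.7107·0.4083 − -3.7774·2.9397 = +11.3946 (running +11.3946)
  i=2: -3.7774·-0.9361 − 2.0652·0.4083 = +2.6928 (running +14.0874)
  i=3: 2.0652·2.9397 − 0.7107·-0.9361 = +6.7364 (running +20.8238)
Area = |Σ|/2 = |20.8238|/2 = 10.4119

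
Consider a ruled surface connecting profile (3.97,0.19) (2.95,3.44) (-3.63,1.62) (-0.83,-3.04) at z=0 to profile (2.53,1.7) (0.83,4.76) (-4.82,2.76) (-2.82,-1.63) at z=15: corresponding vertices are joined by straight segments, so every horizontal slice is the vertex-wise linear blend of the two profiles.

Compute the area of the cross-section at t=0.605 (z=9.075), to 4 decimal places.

Cross-section at t=0.605: each vertex is (1-t)·p0[i] + t·p1[i].
  v1: (1-0.605)·(3.97,0.19) + 0.605·(2.53,1.7) = (3.0988,1.1036)
  v2: (1-0.605)·(2.95,3.44) + 0.605·(0.83,4.76) = (1.6674,4.2386)
  v3: (1-0.605)·(-3.63,1.62) + 0.605·(-4.82,2.76) = (-4.3499,2.3097)
  v4: (1-0.605)·(-0.83,-3.04) + 0.605·(-2.82,-1.63) = (-2.0339,-2.1869)
Shoelace sum Σ(x_i·y_{i+1} − x_{i+1}·y_i):
  i=1: 3.0988·4.2386 − 1.6674·1.1036 = +11.2945 (running +11.2945)
  i=2: 1.6674·2.3097 − -4.3499·4.2386 = +22.2889 (running +33.5834)
  i=3: -4.3499·-2.1869 − -2.0339·2.3097 = +14.2109 (running +47.7943)
  i=4: -2.0339·1.1036 − 3.0988·-2.1869 = +4.5324 (running +52.3267)
Area = |Σ|/2 = |52.3267|/2 = 26.1633

Area at t=0.605: 26.1633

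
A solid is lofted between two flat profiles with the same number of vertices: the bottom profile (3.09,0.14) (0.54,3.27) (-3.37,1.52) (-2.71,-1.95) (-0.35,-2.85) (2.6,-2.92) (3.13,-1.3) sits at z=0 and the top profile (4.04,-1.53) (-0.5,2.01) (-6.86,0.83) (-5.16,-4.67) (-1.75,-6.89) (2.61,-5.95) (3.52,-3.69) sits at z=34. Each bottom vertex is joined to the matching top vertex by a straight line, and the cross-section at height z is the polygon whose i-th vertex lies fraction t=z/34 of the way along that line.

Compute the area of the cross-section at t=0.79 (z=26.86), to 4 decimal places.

Area at t=0.79: 57.7218

Cross-section at t=0.79: each vertex is (1-t)·p0[i] + t·p1[i].
  v1: (1-0.79)·(3.09,0.14) + 0.79·(4.04,-1.53) = (3.8405,-1.1793)
  v2: (1-0.79)·(0.54,3.27) + 0.79·(-0.5,2.01) = (-0.2816,2.2746)
  v3: (1-0.79)·(-3.37,1.52) + 0.79·(-6.86,0.83) = (-6.1271,0.9749)
  v4: (1-0.79)·(-2.71,-1.95) + 0.79·(-5.16,-4.67) = (-4.6455,-4.0988)
  v5: (1-0.79)·(-0.35,-2.85) + 0.79·(-1.75,-6.89) = (-1.4560,-6.0416)
  v6: (1-0.79)·(2.6,-2.92) + 0.79·(2.61,-5.95) = (2.6079,-5.3137)
  v7: (1-0.79)·(3.13,-1.3) + 0.79·(3.52,-3.69) = (3.4381,-3.1881)
Shoelace sum Σ(x_i·y_{i+1} − x_{i+1}·y_i):
  i=1: 3.8405·2.2746 − -0.2816·-1.1793 = +8.4035 (running +8.4035)
  i=2: -0.2816·0.9749 − -6.1271·2.2746 = +13.6622 (running +22.0657)
  i=3: -6.1271·-4.0988 − -4.6455·0.9749 = +29.6427 (running +51.7083)
  i=4: -4.6455·-6.0416 − -1.4560·-4.0988 = +22.0984 (running +73.8067)
  i=5: -1.4560·-5.3137 − 2.6079·-6.0416 = +23.4926 (running +97.2994)
  i=6: 2.6079·-3.1881 − 3.4381·-5.3137 = +9.9548 (running +107.2542)
  i=7: 3.4381·-1.1793 − 3.8405·-3.1881 = +8.1893 (running +115.4435)
Area = |Σ|/2 = |115.4435|/2 = 57.7218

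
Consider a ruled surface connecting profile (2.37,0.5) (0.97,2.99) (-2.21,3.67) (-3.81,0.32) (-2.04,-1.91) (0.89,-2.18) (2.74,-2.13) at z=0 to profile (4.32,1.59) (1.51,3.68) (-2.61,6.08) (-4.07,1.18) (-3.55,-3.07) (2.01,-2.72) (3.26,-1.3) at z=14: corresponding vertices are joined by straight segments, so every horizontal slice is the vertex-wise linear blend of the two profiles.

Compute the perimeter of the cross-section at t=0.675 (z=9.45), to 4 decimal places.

Cross-section at t=0.675: each vertex is (1-t)·p0[i] + t·p1[i].
  v1: (1-0.675)·(2.37,0.5) + 0.675·(4.32,1.59) = (3.6863,1.2357)
  v2: (1-0.675)·(0.97,2.99) + 0.675·(1.51,3.68) = (1.3345,3.4558)
  v3: (1-0.675)·(-2.21,3.67) + 0.675·(-2.61,6.08) = (-2.4800,5.2967)
  v4: (1-0.675)·(-3.81,0.32) + 0.675·(-4.07,1.18) = (-3.9855,0.9005)
  v5: (1-0.675)·(-2.04,-1.91) + 0.675·(-3.55,-3.07) = (-3.0593,-2.6930)
  v6: (1-0.675)·(0.89,-2.18) + 0.675·(2.01,-2.72) = (1.6460,-2.5445)
  v7: (1-0.675)·(2.74,-2.13) + 0.675·(3.26,-1.3) = (3.0910,-1.5697)
Perimeter = Σ |v_{i+1} − v_i|:
  edge 1→2: √(-2.3518² + 2.2200²) = 3.2341 (running 3.2341)
  edge 2→3: √(-3.8145² + 1.8410²) = 4.2355 (running 7.4696)
  edge 3→4: √(-1.5055² + -4.3962²) = 4.6469 (running 12.1165)
  edge 4→5: √(0.9263² + -3.5935²) = 3.7110 (running 15.8274)
  edge 5→6: √(4.7052² + 0.1485²) = 4.7076 (running 20.5350)
  edge 6→7: √(1.4450² + 0.9748²) = 1.7430 (running 22.2780)
  edge 7→1: √(0.5953² + 2.8055²) = 2.8680 (running 25.1460)
Perimeter = 25.1460

Perimeter at t=0.675: 25.1460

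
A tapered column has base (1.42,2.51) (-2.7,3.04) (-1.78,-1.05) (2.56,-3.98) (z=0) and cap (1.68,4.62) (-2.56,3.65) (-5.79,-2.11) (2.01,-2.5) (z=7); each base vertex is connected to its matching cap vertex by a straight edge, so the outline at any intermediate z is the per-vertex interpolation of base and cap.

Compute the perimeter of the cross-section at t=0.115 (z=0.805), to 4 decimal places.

Cross-section at t=0.115: each vertex is (1-t)·p0[i] + t·p1[i].
  v1: (1-0.115)·(1.42,2.51) + 0.115·(1.68,4.62) = (1.4499,2.7526)
  v2: (1-0.115)·(-2.7,3.04) + 0.115·(-2.56,3.65) = (-2.6839,3.1101)
  v3: (1-0.115)·(-1.78,-1.05) + 0.115·(-5.79,-2.11) = (-2.2412,-1.1719)
  v4: (1-0.115)·(2.56,-3.98) + 0.115·(2.01,-2.5) = (2.4968,-3.8098)
Perimeter = Σ |v_{i+1} − v_i|:
  edge 1→2: √(-4.1338² + 0.3575²) = 4.1492 (running 4.1492)
  edge 2→3: √(0.4428² + -4.2820²) = 4.3049 (running 8.4541)
  edge 3→4: √(4.7379² + -2.6379²) = 5.4227 (running 13.8769)
  edge 4→1: √(-1.0469² + 6.5625²) = 6.6454 (running 20.5223)
Perimeter = 20.5223

Perimeter at t=0.115: 20.5223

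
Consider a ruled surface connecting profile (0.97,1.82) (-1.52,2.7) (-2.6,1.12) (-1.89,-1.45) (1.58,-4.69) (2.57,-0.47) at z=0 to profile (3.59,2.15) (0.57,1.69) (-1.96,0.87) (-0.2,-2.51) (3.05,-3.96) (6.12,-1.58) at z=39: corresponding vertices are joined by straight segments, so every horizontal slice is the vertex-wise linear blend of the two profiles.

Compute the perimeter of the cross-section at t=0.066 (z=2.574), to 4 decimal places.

Cross-section at t=0.066: each vertex is (1-t)·p0[i] + t·p1[i].
  v1: (1-0.066)·(0.97,1.82) + 0.066·(3.59,2.15) = (1.1429,1.8418)
  v2: (1-0.066)·(-1.52,2.7) + 0.066·(0.57,1.69) = (-1.3821,2.6333)
  v3: (1-0.066)·(-2.6,1.12) + 0.066·(-1.96,0.87) = (-2.5578,1.1035)
  v4: (1-0.066)·(-1.89,-1.45) + 0.066·(-0.2,-2.51) = (-1.7785,-1.5200)
  v5: (1-0.066)·(1.58,-4.69) + 0.066·(3.05,-3.96) = (1.6770,-4.6418)
  v6: (1-0.066)·(2.57,-0.47) + 0.066·(6.12,-1.58) = (2.8043,-0.5433)
Perimeter = Σ |v_{i+1} − v_i|:
  edge 1→2: √(-2.5250² + 0.7916²) = 2.6461 (running 2.6461)
  edge 2→3: √(-1.1757² + -1.5298²) = 1.9294 (running 4.5756)
  edge 3→4: √(0.7793² + -2.6235²) = 2.7368 (running 7.3123)
  edge 4→5: √(3.4555² + -3.1219²) = 4.6569 (running 11.9692)
  edge 5→6: √(1.1273² + 4.0986²) = 4.2508 (running 16.2200)
  edge 6→1: √(-1.6614² + 2.3850²) = 2.9066 (running 19.1266)
Perimeter = 19.1266

Perimeter at t=0.066: 19.1266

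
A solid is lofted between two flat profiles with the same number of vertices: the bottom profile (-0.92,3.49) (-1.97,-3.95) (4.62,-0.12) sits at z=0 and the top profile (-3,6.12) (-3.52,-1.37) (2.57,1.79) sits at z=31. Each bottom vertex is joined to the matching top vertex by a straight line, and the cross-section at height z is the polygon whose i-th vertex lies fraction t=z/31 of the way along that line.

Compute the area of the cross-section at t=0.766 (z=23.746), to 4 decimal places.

Area at t=0.766: 22.1409

Cross-section at t=0.766: each vertex is (1-t)·p0[i] + t·p1[i].
  v1: (1-0.766)·(-0.92,3.49) + 0.766·(-3,6.12) = (-2.5133,5.5046)
  v2: (1-0.766)·(-1.97,-3.95) + 0.766·(-3.52,-1.37) = (-3.1573,-1.9737)
  v3: (1-0.766)·(4.62,-0.12) + 0.766·(2.57,1.79) = (3.0497,1.3431)
Shoelace sum Σ(x_i·y_{i+1} − x_{i+1}·y_i):
  i=1: -2.5133·-1.9737 − -3.1573·5.5046 = +22.3401 (running +22.3401)
  i=2: -3.1573·1.3431 − 3.0497·-1.9737 = +1.7788 (running +24.1189)
  i=3: 3.0497·5.5046 − -2.5133·1.3431 = +20.1628 (running +44.2817)
Area = |Σ|/2 = |44.2817|/2 = 22.1409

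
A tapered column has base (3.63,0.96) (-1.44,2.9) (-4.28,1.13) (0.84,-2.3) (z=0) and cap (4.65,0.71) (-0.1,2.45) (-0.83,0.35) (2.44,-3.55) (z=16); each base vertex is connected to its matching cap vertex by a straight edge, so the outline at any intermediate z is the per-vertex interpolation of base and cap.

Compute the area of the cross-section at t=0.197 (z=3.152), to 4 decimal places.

Area at t=0.197: 19.8305

Cross-section at t=0.197: each vertex is (1-t)·p0[i] + t·p1[i].
  v1: (1-0.197)·(3.63,0.96) + 0.197·(4.65,0.71) = (3.8309,0.9107)
  v2: (1-0.197)·(-1.44,2.9) + 0.197·(-0.1,2.45) = (-1.1760,2.8113)
  v3: (1-0.197)·(-4.28,1.13) + 0.197·(-0.83,0.35) = (-3.6004,0.9763)
  v4: (1-0.197)·(0.84,-2.3) + 0.197·(2.44,-3.55) = (1.1552,-2.5462)
Shoelace sum Σ(x_i·y_{i+1} − x_{i+1}·y_i):
  i=1: 3.8309·2.8113 − -1.1760·0.9107 = +11.8412 (running +11.8412)
  i=2: -1.1760·0.9763 − -3.6004·2.8113 = +8.9736 (running +20.8148)
  i=3: -3.6004·-2.5462 − 1.1552·0.9763 = +8.0395 (running +28.8543)
  i=4: 1.1552·0.9107 − 3.8309·-2.5462 = +10.8066 (running +39.6610)
Area = |Σ|/2 = |39.6610|/2 = 19.8305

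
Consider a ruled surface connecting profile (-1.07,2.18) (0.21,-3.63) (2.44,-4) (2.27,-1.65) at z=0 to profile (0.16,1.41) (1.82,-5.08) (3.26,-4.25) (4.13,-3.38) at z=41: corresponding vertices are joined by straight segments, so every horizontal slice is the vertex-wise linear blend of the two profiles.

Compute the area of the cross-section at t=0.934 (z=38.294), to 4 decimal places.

Area at t=0.934: 9.2169

Cross-section at t=0.934: each vertex is (1-t)·p0[i] + t·p1[i].
  v1: (1-0.934)·(-1.07,2.18) + 0.934·(0.16,1.41) = (0.0788,1.4608)
  v2: (1-0.934)·(0.21,-3.63) + 0.934·(1.82,-5.08) = (1.7137,-4.9843)
  v3: (1-0.934)·(2.44,-4) + 0.934·(3.26,-4.25) = (3.2059,-4.2335)
  v4: (1-0.934)·(2.27,-1.65) + 0.934·(4.13,-3.38) = (4.0072,-3.2658)
Shoelace sum Σ(x_i·y_{i+1} − x_{i+1}·y_i):
  i=1: 0.0788·-4.9843 − 1.7137·1.4608 = -2.8963 (running -2.8963)
  i=2: 1.7137·-4.2335 − 3.2059·-4.9843 = +8.7239 (running +5.8276)
  i=3: 3.2059·-3.2658 − 4.0072·-4.2335 = +6.4948 (running +12.3224)
  i=4: 4.0072·1.4608 − 0.0788·-3.2658 = +6.1113 (running +18.4337)
Area = |Σ|/2 = |18.4337|/2 = 9.2169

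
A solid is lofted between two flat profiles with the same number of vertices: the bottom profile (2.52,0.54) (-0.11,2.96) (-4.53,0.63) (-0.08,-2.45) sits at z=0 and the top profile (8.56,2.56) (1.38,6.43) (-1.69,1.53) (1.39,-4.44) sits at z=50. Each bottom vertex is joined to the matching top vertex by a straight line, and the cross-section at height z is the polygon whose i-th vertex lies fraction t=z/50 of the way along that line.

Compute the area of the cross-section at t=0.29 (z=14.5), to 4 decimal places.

Area at t=0.29: 27.8995

Cross-section at t=0.29: each vertex is (1-t)·p0[i] + t·p1[i].
  v1: (1-0.29)·(2.52,0.54) + 0.29·(8.56,2.56) = (4.2716,1.1258)
  v2: (1-0.29)·(-0.11,2.96) + 0.29·(1.38,6.43) = (0.3221,3.9663)
  v3: (1-0.29)·(-4.53,0.63) + 0.29·(-1.69,1.53) = (-3.7064,0.8910)
  v4: (1-0.29)·(-0.08,-2.45) + 0.29·(1.39,-4.44) = (0.3463,-3.0271)
Shoelace sum Σ(x_i·y_{i+1} − x_{i+1}·y_i):
  i=1: 4.2716·3.9663 − 0.3221·1.1258 = +16.5798 (running +16.5798)
  i=2: 0.3221·0.8910 − -3.7064·3.9663 = +14.9877 (running +31.5675)
  i=3: -3.7064·-3.0271 − 0.3463·0.8910 = +10.9111 (running +42.4786)
  i=4: 0.3463·1.1258 − 4.2716·-3.0271 = +13.3204 (running +55.7990)
Area = |Σ|/2 = |55.7990|/2 = 27.8995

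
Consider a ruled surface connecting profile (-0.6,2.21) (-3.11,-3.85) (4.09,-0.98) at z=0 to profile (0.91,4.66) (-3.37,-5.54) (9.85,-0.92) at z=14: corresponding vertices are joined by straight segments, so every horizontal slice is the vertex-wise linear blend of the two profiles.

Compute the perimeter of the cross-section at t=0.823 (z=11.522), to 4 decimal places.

Perimeter at t=0.823: 32.8372

Cross-section at t=0.823: each vertex is (1-t)·p0[i] + t·p1[i].
  v1: (1-0.823)·(-0.6,2.21) + 0.823·(0.91,4.66) = (0.6427,4.2264)
  v2: (1-0.823)·(-3.11,-3.85) + 0.823·(-3.37,-5.54) = (-3.3240,-5.2409)
  v3: (1-0.823)·(4.09,-0.98) + 0.823·(9.85,-0.92) = (8.8305,-0.9306)
Perimeter = Σ |v_{i+1} − v_i|:
  edge 1→2: √(-3.9667² + -9.4672²) = 10.2647 (running 10.2647)
  edge 2→3: √(12.1545² + 4.3102²) = 12.8961 (running 23.1607)
  edge 3→1: √(-8.1877² + 5.1570²) = 9.6764 (running 32.8372)
Perimeter = 32.8372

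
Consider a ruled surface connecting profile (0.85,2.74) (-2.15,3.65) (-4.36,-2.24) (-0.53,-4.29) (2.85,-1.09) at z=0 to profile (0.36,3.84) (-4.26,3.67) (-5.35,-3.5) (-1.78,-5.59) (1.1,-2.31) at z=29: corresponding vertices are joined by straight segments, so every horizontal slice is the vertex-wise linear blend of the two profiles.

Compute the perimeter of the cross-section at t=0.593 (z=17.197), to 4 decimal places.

Cross-section at t=0.593: each vertex is (1-t)·p0[i] + t·p1[i].
  v1: (1-0.593)·(0.85,2.74) + 0.593·(0.36,3.84) = (0.5594,3.3923)
  v2: (1-0.593)·(-2.15,3.65) + 0.593·(-4.26,3.67) = (-3.4012,3.6619)
  v3: (1-0.593)·(-4.36,-2.24) + 0.593·(-5.35,-3.5) = (-4.9471,-2.9872)
  v4: (1-0.593)·(-0.53,-4.29) + 0.593·(-1.78,-5.59) = (-1.2712,-5.0609)
  v5: (1-0.593)·(2.85,-1.09) + 0.593·(1.1,-2.31) = (1.8123,-1.8135)
Perimeter = Σ |v_{i+1} − v_i|:
  edge 1→2: √(-3.9607² + 0.2696²) = 3.9698 (running 3.9698)
  edge 2→3: √(-1.5458² + -6.6490²) = 6.8264 (running 10.7962)
  edge 3→4: √(3.6758² + -2.0737²) = 4.2204 (running 15.0166)
  edge 4→5: √(3.0835² + 3.2474²) = 4.4782 (running 19.4948)
  edge 5→1: √(-1.2528² + 5.2058²) = 5.3544 (running 24.8492)
Perimeter = 24.8492

Perimeter at t=0.593: 24.8492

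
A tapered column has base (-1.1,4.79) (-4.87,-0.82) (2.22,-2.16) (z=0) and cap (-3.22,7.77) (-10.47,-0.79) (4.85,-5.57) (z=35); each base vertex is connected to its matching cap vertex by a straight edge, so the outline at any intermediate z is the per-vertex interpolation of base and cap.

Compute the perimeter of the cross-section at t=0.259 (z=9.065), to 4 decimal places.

Cross-section at t=0.259: each vertex is (1-t)·p0[i] + t·p1[i].
  v1: (1-0.259)·(-1.1,4.79) + 0.259·(-3.22,7.77) = (-1.6491,5.5618)
  v2: (1-0.259)·(-4.87,-0.82) + 0.259·(-10.47,-0.79) = (-6.3204,-0.8122)
  v3: (1-0.259)·(2.22,-2.16) + 0.259·(4.85,-5.57) = (2.9012,-3.0432)
Perimeter = Σ |v_{i+1} − v_i|:
  edge 1→2: √(-4.6713² + -6.3741²) = 7.9025 (running 7.9025)
  edge 2→3: √(9.2216² + -2.2310²) = 9.4876 (running 17.3901)
  edge 3→1: √(-4.5503² + 8.6050²) = 9.7340 (running 27.1241)
Perimeter = 27.1241

Perimeter at t=0.259: 27.1241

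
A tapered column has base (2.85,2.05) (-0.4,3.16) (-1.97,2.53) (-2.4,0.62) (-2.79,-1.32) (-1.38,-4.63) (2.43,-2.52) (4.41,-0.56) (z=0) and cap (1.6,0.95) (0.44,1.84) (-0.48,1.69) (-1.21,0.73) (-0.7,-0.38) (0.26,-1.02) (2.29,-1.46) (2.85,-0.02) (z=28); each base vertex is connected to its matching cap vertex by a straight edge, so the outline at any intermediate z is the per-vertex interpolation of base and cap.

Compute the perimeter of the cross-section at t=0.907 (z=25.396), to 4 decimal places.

Cross-section at t=0.907: each vertex is (1-t)·p0[i] + t·p1[i].
  v1: (1-0.907)·(2.85,2.05) + 0.907·(1.6,0.95) = (1.7163,1.0523)
  v2: (1-0.907)·(-0.4,3.16) + 0.907·(0.44,1.84) = (0.3619,1.9628)
  v3: (1-0.907)·(-1.97,2.53) + 0.907·(-0.48,1.69) = (-0.6186,1.7681)
  v4: (1-0.907)·(-2.4,0.62) + 0.907·(-1.21,0.73) = (-1.3207,0.7198)
  v5: (1-0.907)·(-2.79,-1.32) + 0.907·(-0.7,-0.38) = (-0.8944,-0.4674)
  v6: (1-0.907)·(-1.38,-4.63) + 0.907·(0.26,-1.02) = (0.1075,-1.3557)
  v7: (1-0.907)·(2.43,-2.52) + 0.907·(2.29,-1.46) = (2.3030,-1.5586)
  v8: (1-0.907)·(4.41,-0.56) + 0.907·(2.85,-0.02) = (2.9951,-0.0702)
Perimeter = Σ |v_{i+1} − v_i|:
  edge 1→2: √(-1.3544² + 0.9105²) = 1.6319 (running 1.6319)
  edge 2→3: √(-0.9804² + -0.1946²) = 0.9996 (running 2.6315)
  edge 3→4: √(-0.7021² + -1.0484²) = 1.2617 (running 3.8933)
  edge 4→5: √(0.4263² + -1.1872²) = 1.2614 (running 5.1547)
  edge 5→6: √(1.0018² + -0.8883²) = 1.3390 (running 6.4936)
  edge 6→7: √(2.1955² + -0.2028²) = 2.2049 (running 8.6985)
  edge 7→8: √(0.6921² + 1.4884²) = 1.6414 (running 10.3399)
  edge 8→1: √(-1.2788² + 1.1225²) = 1.7016 (running 12.0415)
Perimeter = 12.0415

Perimeter at t=0.907: 12.0415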